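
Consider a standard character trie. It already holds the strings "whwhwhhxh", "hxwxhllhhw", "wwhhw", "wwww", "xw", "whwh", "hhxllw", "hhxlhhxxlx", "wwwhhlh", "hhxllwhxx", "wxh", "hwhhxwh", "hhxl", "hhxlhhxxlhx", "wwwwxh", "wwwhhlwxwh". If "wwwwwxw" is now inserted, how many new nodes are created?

3

Walking "wwwwwxw" from the root, the first 4 characters ("wwww") follow existing edges; "w" is the first miss.
New nodes needed: |"wwwwwxw"| − 4 = 7 − 4 = 3.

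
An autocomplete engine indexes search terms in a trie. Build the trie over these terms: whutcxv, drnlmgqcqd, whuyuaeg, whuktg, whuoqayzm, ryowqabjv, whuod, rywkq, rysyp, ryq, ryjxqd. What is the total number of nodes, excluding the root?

Count nodes per top-level branch (shared prefixes stored once):
  'd'-branch (drnlmgqcqd): 10 nodes
  'r'-branch (ryjxqd, ryowqabjv, ryq, rysyp, rywkq): 20 nodes
  'w'-branch (whuktg, whuod, whuoqayzm, whutcxv, whuyuaeg): 22 nodes
Sum: 52

52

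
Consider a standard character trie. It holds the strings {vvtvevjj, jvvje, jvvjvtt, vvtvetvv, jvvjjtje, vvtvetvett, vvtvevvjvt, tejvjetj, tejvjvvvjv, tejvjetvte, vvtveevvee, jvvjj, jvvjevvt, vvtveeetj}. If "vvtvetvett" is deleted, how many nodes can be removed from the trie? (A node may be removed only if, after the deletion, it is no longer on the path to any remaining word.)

After clearing the end-marker at "vvtvetvett", prune upward until reaching a node still needed by another word.
The suffix "ett" (3 nodes) is used only by "vvtvetvett"; the node for "vvtvetv" still has the child "v", so pruning stops there.
Nodes removed: 3

3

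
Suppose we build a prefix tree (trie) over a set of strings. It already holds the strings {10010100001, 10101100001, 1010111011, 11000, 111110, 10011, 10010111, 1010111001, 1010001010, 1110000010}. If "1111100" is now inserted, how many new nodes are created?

1

Walking "1111100" from the root, the first 6 characters ("111110") follow existing edges; "0" is the first miss.
New nodes needed: |"1111100"| − 6 = 7 − 6 = 1.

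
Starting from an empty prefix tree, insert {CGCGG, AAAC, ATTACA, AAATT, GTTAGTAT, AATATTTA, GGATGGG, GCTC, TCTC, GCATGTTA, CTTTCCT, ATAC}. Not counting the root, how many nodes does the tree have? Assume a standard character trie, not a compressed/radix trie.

Insert word by word; a character creates a node only if that edge doesn't already exist:
  "CGCGG" → 5 new (C, G, C, G, G)
  "AAAC" → 4 new (A, A, A, C)
  "ATTACA" → prefix "A" already present; 5 new (T, T, A, C, A)
  "AAATT" → prefix "AAA" already present; 2 new (T, T)
  "GTTAGTAT" → 8 new (G, T, T, A, G, T, A, T)
  "AATATTTA" → prefix "AA" already present; 6 new (T, A, T, T, T, A)
  "GGATGGG" → prefix "G" already present; 6 new (G, A, T, G, G, G)
  "GCTC" → prefix "G" already present; 3 new (C, T, C)
  "TCTC" → 4 new (T, C, T, C)
  "GCATGTTA" → prefix "GC" already present; 6 new (A, T, G, T, T, A)
  "CTTTCCT" → prefix "C" already present; 6 new (T, T, T, C, C, T)
  "ATAC" → prefix "AT" already present; 2 new (A, C)
Total nodes = 5 + 4 + 5 + 2 + 8 + 6 + 6 + 3 + 4 + 6 + 6 + 2 = 57

57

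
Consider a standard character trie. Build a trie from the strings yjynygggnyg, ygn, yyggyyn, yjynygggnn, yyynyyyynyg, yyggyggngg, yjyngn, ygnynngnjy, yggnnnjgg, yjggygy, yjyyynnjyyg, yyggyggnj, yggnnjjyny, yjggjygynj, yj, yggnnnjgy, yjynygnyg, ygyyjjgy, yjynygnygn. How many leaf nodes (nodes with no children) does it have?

16

A leaf is a node with no children — equivalently, the end of a word that is not a proper prefix of any other stored word.
Those words: "yggnnjjyny", "yggnnnjgg", "yggnnnjgy", "ygnynngnjy", "ygyyjjgy", "yjggjygynj", "yjggygy", "yjyngn", "yjynygggnn", "yjynygggnyg", "yjynygnygn", "yjyyynnjyyg", "yyggyggngg", "yyggyggnj", "yyggyyn", "yyynyyyynyg"
Leaf count: 16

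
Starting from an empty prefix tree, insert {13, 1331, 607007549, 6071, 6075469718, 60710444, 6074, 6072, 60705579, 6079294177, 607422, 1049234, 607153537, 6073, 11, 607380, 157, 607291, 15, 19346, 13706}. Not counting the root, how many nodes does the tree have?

66

Trace insertions, counting only characters that open a new branch:
  "13" → 2 new (1, 3)
  "1331" → prefix "13" already present; 2 new (3, 1)
  "607007549" → 9 new (6, 0, 7, 0, 0, 7, 5, 4, 9)
  "6071" → prefix "607" already present; 1 new (1)
  "6075469718" → prefix "607" already present; 7 new (5, 4, 6, 9, 7, 1, 8)
  "60710444" → prefix "6071" already present; 4 new (0, 4, 4, 4)
  "6074" → prefix "607" already present; 1 new (4)
  "6072" → prefix "607" already present; 1 new (2)
  "60705579" → prefix "6070" already present; 4 new (5, 5, 7, 9)
  "6079294177" → prefix "607" already present; 7 new (9, 2, 9, 4, 1, 7, 7)
  "607422" → prefix "6074" already present; 2 new (2, 2)
  "1049234" → prefix "1" already present; 6 new (0, 4, 9, 2, 3, 4)
  "607153537" → prefix "6071" already present; 5 new (5, 3, 5, 3, 7)
  "6073" → prefix "607" already present; 1 new (3)
  "11" → prefix "1" already present; 1 new (1)
  "607380" → prefix "6073" already present; 2 new (8, 0)
  "157" → prefix "1" already present; 2 new (5, 7)
  "607291" → prefix "6072" already present; 2 new (9, 1)
  "15" → prefix "15" already present; 0 new (none)
  "19346" → prefix "1" already present; 4 new (9, 3, 4, 6)
  "13706" → prefix "13" already present; 3 new (7, 0, 6)
Total nodes = 2 + 2 + 9 + 1 + 7 + 4 + 1 + 1 + 4 + 7 + 2 + 6 + 5 + 1 + 1 + 2 + 2 + 2 + 0 + 4 + 3 = 66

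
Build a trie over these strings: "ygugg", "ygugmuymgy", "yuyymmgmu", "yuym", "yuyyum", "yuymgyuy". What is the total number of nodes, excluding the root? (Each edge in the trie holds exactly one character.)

26

For each word, the new-node count is its length minus the longest prefix already in the trie:
  "ygugg" → 5 new (y, g, u, g, g)
  "ygugmuymgy" → prefix "ygug" already present; 6 new (m, u, y, m, g, y)
  "yuyymmgmu" → prefix "y" already present; 8 new (u, y, y, m, m, g, m, u)
  "yuym" → prefix "yuy" already present; 1 new (m)
  "yuyyum" → prefix "yuyy" already present; 2 new (u, m)
  "yuymgyuy" → prefix "yuym" already present; 4 new (g, y, u, y)
Total nodes = 5 + 6 + 8 + 1 + 2 + 4 = 26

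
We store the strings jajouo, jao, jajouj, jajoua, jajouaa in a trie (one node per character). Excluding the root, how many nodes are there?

Trace insertions, counting only characters that open a new branch:
  "jajouo" → 6 new (j, a, j, o, u, o)
  "jao" → prefix "ja" already present; 1 new (o)
  "jajouj" → prefix "jajou" already present; 1 new (j)
  "jajoua" → prefix "jajou" already present; 1 new (a)
  "jajouaa" → prefix "jajoua" already present; 1 new (a)
Total nodes = 6 + 1 + 1 + 1 + 1 = 10

10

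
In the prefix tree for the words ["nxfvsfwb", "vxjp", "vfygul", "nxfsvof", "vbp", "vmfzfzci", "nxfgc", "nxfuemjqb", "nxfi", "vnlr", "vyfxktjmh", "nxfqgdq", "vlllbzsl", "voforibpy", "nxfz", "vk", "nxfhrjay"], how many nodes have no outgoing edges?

A leaf is a node with no children — equivalently, the end of a word that is not a proper prefix of any other stored word.
Those words: "nxfgc", "nxfhrjay", "nxfi", "nxfqgdq", "nxfsvof", "nxfuemjqb", "nxfvsfwb", "nxfz", "vbp", "vfygul", "vk", "vlllbzsl", "vmfzfzci", "vnlr", "voforibpy", "vxjp", "vyfxktjmh"
Leaf count: 17

17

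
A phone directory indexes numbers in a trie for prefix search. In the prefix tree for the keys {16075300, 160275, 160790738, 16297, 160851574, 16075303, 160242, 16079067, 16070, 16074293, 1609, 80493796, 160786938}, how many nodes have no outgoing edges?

A leaf is a node with no children — equivalently, the end of a word that is not a proper prefix of any other stored word.
Those words: "160242", "160275", "16070", "16074293", "16075300", "16075303", "160786938", "16079067", "160790738", "160851574", "1609", "16297", "80493796"
Leaf count: 13

13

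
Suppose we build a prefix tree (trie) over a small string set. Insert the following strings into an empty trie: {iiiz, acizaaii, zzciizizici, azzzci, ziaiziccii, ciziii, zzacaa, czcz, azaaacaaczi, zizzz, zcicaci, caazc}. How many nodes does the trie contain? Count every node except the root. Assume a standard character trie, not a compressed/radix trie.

Count nodes per top-level branch (shared prefixes stored once):
  'a'-branch (acizaaii, azaaacaaczi, azzzci): 22 nodes
  'c'-branch (caazc, ciziii, czcz): 13 nodes
  'i'-branch (iiiz): 4 nodes
  'z'-branch (zcicaci, ziaiziccii, zizzz, zzacaa, zzciizizici): 33 nodes
Sum: 72

72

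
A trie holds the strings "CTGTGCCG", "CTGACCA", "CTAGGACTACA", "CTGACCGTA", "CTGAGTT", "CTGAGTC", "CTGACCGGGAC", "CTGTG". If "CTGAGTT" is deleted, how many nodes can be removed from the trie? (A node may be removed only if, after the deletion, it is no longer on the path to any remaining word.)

1

After clearing the end-marker at "CTGAGTT", prune upward until reaching a node still needed by another word.
The suffix "T" (1 node) is used only by "CTGAGTT"; the node for "CTGAGT" still has the child "C", so pruning stops there.
Nodes removed: 1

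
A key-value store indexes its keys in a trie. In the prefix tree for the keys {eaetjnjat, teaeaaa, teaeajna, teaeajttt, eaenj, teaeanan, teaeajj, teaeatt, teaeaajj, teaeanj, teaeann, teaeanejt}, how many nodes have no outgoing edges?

A leaf is a node with no children — equivalently, the end of a word that is not a proper prefix of any other stored word.
Those words: "eaenj", "eaetjnjat", "teaeaaa", "teaeaajj", "teaeajj", "teaeajna", "teaeajttt", "teaeanan", "teaeanejt", "teaeanj", "teaeann", "teaeatt"
Leaf count: 12

12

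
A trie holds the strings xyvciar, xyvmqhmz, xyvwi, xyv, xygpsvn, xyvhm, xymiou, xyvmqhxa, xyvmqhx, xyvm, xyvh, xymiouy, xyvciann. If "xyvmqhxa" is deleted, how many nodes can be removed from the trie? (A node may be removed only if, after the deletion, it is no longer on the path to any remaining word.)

1

A node on "xyvmqhxa"'s path can go only if nothing else ends at it or branches off below it.
The suffix "a" (1 node) is used only by "xyvmqhxa"; "xyvmqhx" is itself a stored word, so pruning stops there.
Nodes removed: 1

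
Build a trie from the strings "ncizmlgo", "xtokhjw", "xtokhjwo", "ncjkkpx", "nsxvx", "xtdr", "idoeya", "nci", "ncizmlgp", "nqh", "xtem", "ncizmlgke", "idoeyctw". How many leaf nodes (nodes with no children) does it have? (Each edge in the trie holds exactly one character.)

A leaf is a node with no children — equivalently, the end of a word that is not a proper prefix of any other stored word.
Those words: "idoeya", "idoeyctw", "ncizmlgke", "ncizmlgo", "ncizmlgp", "ncjkkpx", "nqh", "nsxvx", "xtdr", "xtem", "xtokhjwo"
Leaf count: 11

11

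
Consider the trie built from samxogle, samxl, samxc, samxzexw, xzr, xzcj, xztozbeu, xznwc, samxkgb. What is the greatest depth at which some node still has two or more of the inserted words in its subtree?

4

Look for the deepest trie node that still has at least two words in its subtree.
e.g. "samxc" and "samxkgb" share the prefix "samx" of length 4; no pair shares a longer one.
Longest shared-prefix length: 4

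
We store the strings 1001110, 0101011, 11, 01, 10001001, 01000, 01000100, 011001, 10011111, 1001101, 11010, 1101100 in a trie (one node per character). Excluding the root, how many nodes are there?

Trace insertions, counting only characters that open a new branch:
  "1001110" → 7 new (1, 0, 0, 1, 1, 1, 0)
  "0101011" → 7 new (0, 1, 0, 1, 0, 1, 1)
  "11" → prefix "1" already present; 1 new (1)
  "01" → prefix "01" already present; 0 new (none)
  "10001001" → prefix "100" already present; 5 new (0, 1, 0, 0, 1)
  "01000" → prefix "010" already present; 2 new (0, 0)
  "01000100" → prefix "01000" already present; 3 new (1, 0, 0)
  "011001" → prefix "01" already present; 4 new (1, 0, 0, 1)
  "10011111" → prefix "100111" already present; 2 new (1, 1)
  "1001101" → prefix "10011" already present; 2 new (0, 1)
  "11010" → prefix "11" already present; 3 new (0, 1, 0)
  "1101100" → prefix "1101" already present; 3 new (1, 0, 0)
Total nodes = 7 + 7 + 1 + 0 + 5 + 2 + 3 + 4 + 2 + 2 + 3 + 3 = 39

39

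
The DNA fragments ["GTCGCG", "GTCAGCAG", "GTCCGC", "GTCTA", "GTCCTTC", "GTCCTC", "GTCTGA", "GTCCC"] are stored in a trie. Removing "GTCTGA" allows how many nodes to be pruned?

2

After clearing the end-marker at "GTCTGA", prune upward until reaching a node still needed by another word.
The suffix "GA" (2 nodes) is used only by "GTCTGA"; the node for "GTCT" still has the child "A", so pruning stops there.
Nodes removed: 2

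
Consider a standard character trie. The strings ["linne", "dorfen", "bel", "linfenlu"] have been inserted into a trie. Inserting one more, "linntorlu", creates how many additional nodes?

5

The longest prefix of "linntorlu" already in the trie is "linn" (length 4).
New nodes needed: |"linntorlu"| − 4 = 9 − 4 = 5.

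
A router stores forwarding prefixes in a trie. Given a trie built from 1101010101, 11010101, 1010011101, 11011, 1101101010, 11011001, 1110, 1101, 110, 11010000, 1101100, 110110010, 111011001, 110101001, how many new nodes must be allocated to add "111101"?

3

"111" is already a path in the trie; the remaining "101" must be added.
New nodes needed: |"111101"| − 3 = 6 − 3 = 3.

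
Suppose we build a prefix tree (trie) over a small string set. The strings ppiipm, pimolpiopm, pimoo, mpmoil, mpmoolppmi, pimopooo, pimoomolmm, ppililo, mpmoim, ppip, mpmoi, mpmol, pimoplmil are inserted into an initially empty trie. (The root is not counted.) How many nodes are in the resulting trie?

48

For each word, the new-node count is its length minus the longest prefix already in the trie:
  "ppiipm" → 6 new (p, p, i, i, p, m)
  "pimolpiopm" → prefix "p" already present; 9 new (i, m, o, l, p, i, o, p, m)
  "pimoo" → prefix "pimo" already present; 1 new (o)
  "mpmoil" → 6 new (m, p, m, o, i, l)
  "mpmoolppmi" → prefix "mpmo" already present; 6 new (o, l, p, p, m, i)
  "pimopooo" → prefix "pimo" already present; 4 new (p, o, o, o)
  "pimoomolmm" → prefix "pimoo" already present; 5 new (m, o, l, m, m)
  "ppililo" → prefix "ppi" already present; 4 new (l, i, l, o)
  "mpmoim" → prefix "mpmoi" already present; 1 new (m)
  "ppip" → prefix "ppi" already present; 1 new (p)
  "mpmoi" → prefix "mpmoi" already present; 0 new (none)
  "mpmol" → prefix "mpmo" already present; 1 new (l)
  "pimoplmil" → prefix "pimop" already present; 4 new (l, m, i, l)
Total nodes = 6 + 9 + 1 + 6 + 6 + 4 + 5 + 4 + 1 + 1 + 0 + 1 + 4 = 48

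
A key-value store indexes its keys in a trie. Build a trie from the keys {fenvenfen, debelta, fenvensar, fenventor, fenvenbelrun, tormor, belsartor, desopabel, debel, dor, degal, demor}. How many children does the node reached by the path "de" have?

4

The children of the "de" node are the distinct next characters among strings starting with "de".
Characters that immediately follow "de" among the stored strings: {b, g, m, s}.
That node has 4 child edges.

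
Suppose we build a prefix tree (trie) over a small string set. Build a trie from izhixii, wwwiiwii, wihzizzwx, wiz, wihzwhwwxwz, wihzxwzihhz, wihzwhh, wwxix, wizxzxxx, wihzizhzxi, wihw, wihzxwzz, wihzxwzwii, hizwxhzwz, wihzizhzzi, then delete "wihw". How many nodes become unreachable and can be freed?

1

A node on "wihw"'s path can go only if nothing else ends at it or branches off below it.
The suffix "w" (1 node) is used only by "wihw"; the node for "wih" still has the child "z", so pruning stops there.
Nodes removed: 1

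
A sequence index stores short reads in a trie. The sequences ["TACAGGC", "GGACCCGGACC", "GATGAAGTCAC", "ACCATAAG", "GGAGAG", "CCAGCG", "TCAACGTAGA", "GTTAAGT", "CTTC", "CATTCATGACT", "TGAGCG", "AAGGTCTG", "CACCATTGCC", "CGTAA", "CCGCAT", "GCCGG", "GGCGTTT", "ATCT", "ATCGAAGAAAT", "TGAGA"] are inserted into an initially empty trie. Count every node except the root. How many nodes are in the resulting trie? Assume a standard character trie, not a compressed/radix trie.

122

Trace insertions, counting only characters that open a new branch:
  "TACAGGC" → 7 new (T, A, C, A, G, G, C)
  "GGACCCGGACC" → 11 new (G, G, A, C, C, C, G, G, A, C, C)
  "GATGAAGTCAC" → prefix "G" already present; 10 new (A, T, G, A, A, G, T, C, A, C)
  "ACCATAAG" → 8 new (A, C, C, A, T, A, A, G)
  "GGAGAG" → prefix "GGA" already present; 3 new (G, A, G)
  "CCAGCG" → 6 new (C, C, A, G, C, G)
  "TCAACGTAGA" → prefix "T" already present; 9 new (C, A, A, C, G, T, A, G, A)
  "GTTAAGT" → prefix "G" already present; 6 new (T, T, A, A, G, T)
  "CTTC" → prefix "C" already present; 3 new (T, T, C)
  "CATTCATGACT" → prefix "C" already present; 10 new (A, T, T, C, A, T, G, A, C, T)
  "TGAGCG" → prefix "T" already present; 5 new (G, A, G, C, G)
  "AAGGTCTG" → prefix "A" already present; 7 new (A, G, G, T, C, T, G)
  "CACCATTGCC" → prefix "CA" already present; 8 new (C, C, A, T, T, G, C, C)
  "CGTAA" → prefix "C" already present; 4 new (G, T, A, A)
  "CCGCAT" → prefix "CC" already present; 4 new (G, C, A, T)
  "GCCGG" → prefix "G" already present; 4 new (C, C, G, G)
  "GGCGTTT" → prefix "GG" already present; 5 new (C, G, T, T, T)
  "ATCT" → prefix "A" already present; 3 new (T, C, T)
  "ATCGAAGAAAT" → prefix "ATC" already present; 8 new (G, A, A, G, A, A, A, T)
  "TGAGA" → prefix "TGAG" already present; 1 new (A)
Total nodes = 7 + 11 + 10 + 8 + 3 + 6 + 9 + 6 + 3 + 10 + 5 + 7 + 8 + 4 + 4 + 4 + 5 + 3 + 8 + 1 = 122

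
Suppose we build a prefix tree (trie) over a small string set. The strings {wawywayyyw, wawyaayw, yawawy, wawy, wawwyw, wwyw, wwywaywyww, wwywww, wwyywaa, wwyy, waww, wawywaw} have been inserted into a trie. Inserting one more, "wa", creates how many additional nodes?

0

"wa" is already a full path in the trie; only an end-marker is added.
No new nodes are needed: 0.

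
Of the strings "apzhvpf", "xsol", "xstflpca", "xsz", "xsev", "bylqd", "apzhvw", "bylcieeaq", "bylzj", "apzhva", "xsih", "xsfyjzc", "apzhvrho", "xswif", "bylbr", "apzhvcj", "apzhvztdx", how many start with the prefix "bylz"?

1

Walk to "bylz"; the words in its subtree are exactly those with that prefix.
Words under "bylz": bylzj
Count: 1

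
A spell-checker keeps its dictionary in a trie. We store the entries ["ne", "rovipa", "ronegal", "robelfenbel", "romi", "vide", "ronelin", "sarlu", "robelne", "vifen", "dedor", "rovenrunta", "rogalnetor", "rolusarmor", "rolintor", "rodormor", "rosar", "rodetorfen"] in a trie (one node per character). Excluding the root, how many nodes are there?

90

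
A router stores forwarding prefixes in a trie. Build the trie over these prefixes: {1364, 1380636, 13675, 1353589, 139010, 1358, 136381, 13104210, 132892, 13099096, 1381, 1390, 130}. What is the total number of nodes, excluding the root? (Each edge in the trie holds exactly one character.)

For each word, the new-node count is its length minus the longest prefix already in the trie:
  "1364" → 4 new (1, 3, 6, 4)
  "1380636" → prefix "13" already present; 5 new (8, 0, 6, 3, 6)
  "13675" → prefix "136" already present; 2 new (7, 5)
  "1353589" → prefix "13" already present; 5 new (5, 3, 5, 8, 9)
  "139010" → prefix "13" already present; 4 new (9, 0, 1, 0)
  "1358" → prefix "135" already present; 1 new (8)
  "136381" → prefix "136" already present; 3 new (3, 8, 1)
  "13104210" → prefix "13" already present; 6 new (1, 0, 4, 2, 1, 0)
  "132892" → prefix "13" already present; 4 new (2, 8, 9, 2)
  "13099096" → prefix "13" already present; 6 new (0, 9, 9, 0, 9, 6)
  "1381" → prefix "138" already present; 1 new (1)
  "1390" → prefix "1390" already present; 0 new (none)
  "130" → prefix "130" already present; 0 new (none)
Total nodes = 4 + 5 + 2 + 5 + 4 + 1 + 3 + 6 + 4 + 6 + 1 + 0 + 0 = 41

41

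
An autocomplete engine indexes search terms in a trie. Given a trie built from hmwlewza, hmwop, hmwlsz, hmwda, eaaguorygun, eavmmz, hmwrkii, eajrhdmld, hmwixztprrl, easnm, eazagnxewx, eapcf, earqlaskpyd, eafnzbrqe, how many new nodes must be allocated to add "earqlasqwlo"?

Walking "earqlasqwlo" from the root, the first 7 characters ("earqlas") follow existing edges; "q" is the first miss.
Each of the 4 remaining characters creates one node.

4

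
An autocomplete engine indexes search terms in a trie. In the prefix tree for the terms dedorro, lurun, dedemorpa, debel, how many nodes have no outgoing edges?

4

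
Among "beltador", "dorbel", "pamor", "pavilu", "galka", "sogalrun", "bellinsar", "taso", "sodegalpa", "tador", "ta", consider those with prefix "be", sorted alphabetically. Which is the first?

bellinsar

Words with prefix "be", in lexicographic order: "bellinsar", "beltador"
Position 1: bellinsar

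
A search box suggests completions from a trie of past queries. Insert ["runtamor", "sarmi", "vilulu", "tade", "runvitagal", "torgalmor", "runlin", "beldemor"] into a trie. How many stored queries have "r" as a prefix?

Filter for entries beginning with "r":
Words under "r": runlin, runtamor, runvitagal
Count: 3

3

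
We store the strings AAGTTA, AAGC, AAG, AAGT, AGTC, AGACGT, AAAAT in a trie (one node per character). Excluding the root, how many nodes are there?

Count nodes per top-level branch (shared prefixes stored once):
  'A'-branch (AAAAT, AAG, AAGC, AAGT, AAGTTA, AGACGT, AGTC): 17 nodes
Sum: 17

17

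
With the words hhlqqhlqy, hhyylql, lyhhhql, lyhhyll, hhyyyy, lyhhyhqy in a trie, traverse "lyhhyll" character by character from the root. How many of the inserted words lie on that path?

1

Traverse "lyhhyll" character by character; count nodes along the way that are marked as word ends.
Prefixes of the query that are stored words: "lyhhyll"
Count: 1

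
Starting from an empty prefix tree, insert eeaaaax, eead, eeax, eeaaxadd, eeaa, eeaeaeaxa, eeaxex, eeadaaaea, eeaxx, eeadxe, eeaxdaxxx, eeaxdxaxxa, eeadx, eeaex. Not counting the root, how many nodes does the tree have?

40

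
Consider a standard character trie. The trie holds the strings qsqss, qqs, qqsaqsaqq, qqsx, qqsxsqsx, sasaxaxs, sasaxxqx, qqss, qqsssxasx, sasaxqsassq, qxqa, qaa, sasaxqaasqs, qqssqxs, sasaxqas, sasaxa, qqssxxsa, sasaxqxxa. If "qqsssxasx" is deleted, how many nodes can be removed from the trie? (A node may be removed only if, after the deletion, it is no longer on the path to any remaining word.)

Walk "qqsssxasx" from the leaf back toward the root, removing each node that no remaining word uses.
The suffix "sxasx" (5 nodes) is used only by "qqsssxasx"; the node for "qqss" still has the child "q", so pruning stops there.
Nodes removed: 5

5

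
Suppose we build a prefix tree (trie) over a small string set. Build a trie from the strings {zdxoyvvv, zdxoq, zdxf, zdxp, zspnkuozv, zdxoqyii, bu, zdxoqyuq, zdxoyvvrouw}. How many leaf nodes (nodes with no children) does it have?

A leaf is a node with no children — equivalently, the end of a word that is not a proper prefix of any other stored word.
Those words: "bu", "zdxf", "zdxoqyii", "zdxoqyuq", "zdxoyvvrouw", "zdxoyvvv", "zdxp", "zspnkuozv"
Leaf count: 8

8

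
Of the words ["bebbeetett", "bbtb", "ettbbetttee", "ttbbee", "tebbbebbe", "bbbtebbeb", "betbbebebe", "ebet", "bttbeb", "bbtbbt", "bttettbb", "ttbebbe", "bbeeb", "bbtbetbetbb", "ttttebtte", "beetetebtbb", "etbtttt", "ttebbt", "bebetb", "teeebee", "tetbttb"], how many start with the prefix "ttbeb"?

Traverse to the node for "ttbeb", then collect every word in that subtree.
Words under "ttbeb": ttbebbe
Count: 1

1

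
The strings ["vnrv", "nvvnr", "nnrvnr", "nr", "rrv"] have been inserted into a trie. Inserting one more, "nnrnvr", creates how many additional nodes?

"nnr" is already a path in the trie; the remaining "nvr" must be added.
So 6 − 3 = 3 new nodes.

3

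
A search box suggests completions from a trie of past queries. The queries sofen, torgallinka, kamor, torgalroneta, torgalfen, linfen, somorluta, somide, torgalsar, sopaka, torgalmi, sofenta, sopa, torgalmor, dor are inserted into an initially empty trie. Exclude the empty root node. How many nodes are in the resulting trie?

62

Count nodes per top-level branch (shared prefixes stored once):
  'd'-branch (dor): 3 nodes
  'k'-branch (kamor): 5 nodes
  'l'-branch (linfen): 6 nodes
  's'-branch (sofen, sofenta, somide, somorluta, sopa, sopaka): 21 nodes
  't'-branch (torgalfen, torgallinka, torgalmi, torgalmor, torgalroneta, torgalsar): 27 nodes
Sum: 62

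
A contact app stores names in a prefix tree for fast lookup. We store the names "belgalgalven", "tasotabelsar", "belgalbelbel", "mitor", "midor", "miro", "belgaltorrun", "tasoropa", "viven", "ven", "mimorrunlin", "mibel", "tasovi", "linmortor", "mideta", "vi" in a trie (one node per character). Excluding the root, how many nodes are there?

Trace insertions, counting only characters that open a new branch:
  "belgalgalven" → 12 new (b, e, l, g, a, l, g, a, l, v, e, n)
  "tasotabelsar" → 12 new (t, a, s, o, t, a, b, e, l, s, a, r)
  "belgalbelbel" → prefix "belgal" already present; 6 new (b, e, l, b, e, l)
  "mitor" → 5 new (m, i, t, o, r)
  "midor" → prefix "mi" already present; 3 new (d, o, r)
  "miro" → prefix "mi" already present; 2 new (r, o)
  "belgaltorrun" → prefix "belgal" already present; 6 new (t, o, r, r, u, n)
  "tasoropa" → prefix "taso" already present; 4 new (r, o, p, a)
  "viven" → 5 new (v, i, v, e, n)
  "ven" → prefix "v" already present; 2 new (e, n)
  "mimorrunlin" → prefix "mi" already present; 9 new (m, o, r, r, u, n, l, i, n)
  "mibel" → prefix "mi" already present; 3 new (b, e, l)
  "tasovi" → prefix "taso" already present; 2 new (v, i)
  "linmortor" → 9 new (l, i, n, m, o, r, t, o, r)
  "mideta" → prefix "mid" already present; 3 new (e, t, a)
  "vi" → prefix "vi" already present; 0 new (none)
Total nodes = 12 + 12 + 6 + 5 + 3 + 2 + 6 + 4 + 5 + 2 + 9 + 3 + 2 + 9 + 3 + 0 = 83

83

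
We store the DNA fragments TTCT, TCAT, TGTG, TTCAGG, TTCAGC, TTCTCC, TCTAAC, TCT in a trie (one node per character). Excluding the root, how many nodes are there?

Trace insertions, counting only characters that open a new branch:
  "TTCT" → 4 new (T, T, C, T)
  "TCAT" → prefix "T" already present; 3 new (C, A, T)
  "TGTG" → prefix "T" already present; 3 new (G, T, G)
  "TTCAGG" → prefix "TTC" already present; 3 new (A, G, G)
  "TTCAGC" → prefix "TTCAG" already present; 1 new (C)
  "TTCTCC" → prefix "TTCT" already present; 2 new (C, C)
  "TCTAAC" → prefix "TC" already present; 4 new (T, A, A, C)
  "TCT" → prefix "TCT" already present; 0 new (none)
Total nodes = 4 + 3 + 3 + 3 + 1 + 2 + 4 + 0 = 20

20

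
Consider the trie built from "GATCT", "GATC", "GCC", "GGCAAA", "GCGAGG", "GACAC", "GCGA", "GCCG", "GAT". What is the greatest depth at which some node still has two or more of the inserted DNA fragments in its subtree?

4

The deepest shared node is where two words last agree before diverging.
"GATC" and "GATCT" agree on "GATC" (4 characters) before diverging; nothing deeper is shared.
Longest shared-prefix length: 4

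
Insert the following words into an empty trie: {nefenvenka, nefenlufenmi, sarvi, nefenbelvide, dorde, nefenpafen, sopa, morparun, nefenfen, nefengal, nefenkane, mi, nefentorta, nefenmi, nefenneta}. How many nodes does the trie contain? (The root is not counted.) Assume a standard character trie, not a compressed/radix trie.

72

Insert word by word; a character creates a node only if that edge doesn't already exist:
  "nefenvenka" → 10 new (n, e, f, e, n, v, e, n, k, a)
  "nefenlufenmi" → prefix "nefen" already present; 7 new (l, u, f, e, n, m, i)
  "sarvi" → 5 new (s, a, r, v, i)
  "nefenbelvide" → prefix "nefen" already present; 7 new (b, e, l, v, i, d, e)
  "dorde" → 5 new (d, o, r, d, e)
  "nefenpafen" → prefix "nefen" already present; 5 new (p, a, f, e, n)
  "sopa" → prefix "s" already present; 3 new (o, p, a)
  "morparun" → 8 new (m, o, r, p, a, r, u, n)
  "nefenfen" → prefix "nefen" already present; 3 new (f, e, n)
  "nefengal" → prefix "nefen" already present; 3 new (g, a, l)
  "nefenkane" → prefix "nefen" already present; 4 new (k, a, n, e)
  "mi" → prefix "m" already present; 1 new (i)
  "nefentorta" → prefix "nefen" already present; 5 new (t, o, r, t, a)
  "nefenmi" → prefix "nefen" already present; 2 new (m, i)
  "nefenneta" → prefix "nefen" already present; 4 new (n, e, t, a)
Total nodes = 10 + 7 + 5 + 7 + 5 + 5 + 3 + 8 + 3 + 3 + 4 + 1 + 5 + 2 + 4 = 72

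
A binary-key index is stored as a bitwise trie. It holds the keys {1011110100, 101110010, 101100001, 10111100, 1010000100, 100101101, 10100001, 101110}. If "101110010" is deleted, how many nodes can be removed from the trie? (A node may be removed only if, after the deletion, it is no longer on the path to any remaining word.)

3

Walk "101110010" from the leaf back toward the root, removing each node that no remaining word uses.
The suffix "010" (3 nodes) is used only by "101110010"; "101110" is itself a stored word, so pruning stops there.
Nodes removed: 3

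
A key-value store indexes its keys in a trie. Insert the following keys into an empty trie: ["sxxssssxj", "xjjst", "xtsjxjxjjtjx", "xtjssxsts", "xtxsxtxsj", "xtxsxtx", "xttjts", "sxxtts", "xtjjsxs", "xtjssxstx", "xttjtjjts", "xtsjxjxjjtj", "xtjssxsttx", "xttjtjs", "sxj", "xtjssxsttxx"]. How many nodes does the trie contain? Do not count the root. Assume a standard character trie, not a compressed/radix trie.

60

Insert word by word; a character creates a node only if that edge doesn't already exist:
  "sxxssssxj" → 9 new (s, x, x, s, s, s, s, x, j)
  "xjjst" → 5 new (x, j, j, s, t)
  "xtsjxjxjjtjx" → prefix "x" already present; 11 new (t, s, j, x, j, x, j, j, t, j, x)
  "xtjssxsts" → prefix "xt" already present; 7 new (j, s, s, x, s, t, s)
  "xtxsxtxsj" → prefix "xt" already present; 7 new (x, s, x, t, x, s, j)
  "xtxsxtx" → prefix "xtxsxtx" already present; 0 new (none)
  "xttjts" → prefix "xt" already present; 4 new (t, j, t, s)
  "sxxtts" → prefix "sxx" already present; 3 new (t, t, s)
  "xtjjsxs" → prefix "xtj" already present; 4 new (j, s, x, s)
  "xtjssxstx" → prefix "xtjssxst" already present; 1 new (x)
  "xttjtjjts" → prefix "xttjt" already present; 4 new (j, j, t, s)
  "xtsjxjxjjtj" → prefix "xtsjxjxjjtj" already present; 0 new (none)
  "xtjssxsttx" → prefix "xtjssxst" already present; 2 new (t, x)
  "xttjtjs" → prefix "xttjtj" already present; 1 new (s)
  "sxj" → prefix "sx" already present; 1 new (j)
  "xtjssxsttxx" → prefix "xtjssxsttx" already present; 1 new (x)
Total nodes = 9 + 5 + 11 + 7 + 7 + 0 + 4 + 3 + 4 + 1 + 4 + 0 + 2 + 1 + 1 + 1 = 60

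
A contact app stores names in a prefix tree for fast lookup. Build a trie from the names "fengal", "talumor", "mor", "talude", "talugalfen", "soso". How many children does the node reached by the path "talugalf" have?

Walk "talugalf" from the root, arriving at one node.
Distinct next characters after "talugalf": e.
That node has 1 child edge.

1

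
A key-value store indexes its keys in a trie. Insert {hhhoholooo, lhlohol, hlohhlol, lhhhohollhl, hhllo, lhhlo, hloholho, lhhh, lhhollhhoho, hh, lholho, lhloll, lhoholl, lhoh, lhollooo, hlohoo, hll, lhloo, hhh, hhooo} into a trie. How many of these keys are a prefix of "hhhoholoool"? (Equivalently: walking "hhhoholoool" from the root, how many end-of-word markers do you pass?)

3

Check each prefix of "hhhoholoool" against the stored set — each match is an end-marker on the path.
Prefixes of the query that are stored words: "hh", "hhh", "hhhoholooo"
Count: 3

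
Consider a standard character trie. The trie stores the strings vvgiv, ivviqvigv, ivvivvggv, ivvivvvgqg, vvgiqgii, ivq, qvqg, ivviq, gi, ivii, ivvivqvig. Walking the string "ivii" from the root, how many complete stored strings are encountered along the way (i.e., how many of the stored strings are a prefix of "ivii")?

1

Check each prefix of "ivii" against the stored set — each match is an end-marker on the path.
Prefixes of the query that are stored words: "ivii"
Count: 1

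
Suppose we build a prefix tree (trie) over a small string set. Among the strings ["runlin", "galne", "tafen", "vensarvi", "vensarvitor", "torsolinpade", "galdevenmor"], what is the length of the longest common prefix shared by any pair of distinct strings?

8

Equivalently: take the maximum, over all pairs, of their longest common prefix length.
e.g. "vensarvi" and "vensarvitor" share the prefix "vensarvi" of length 8; no pair shares a longer one.
Longest shared-prefix length: 8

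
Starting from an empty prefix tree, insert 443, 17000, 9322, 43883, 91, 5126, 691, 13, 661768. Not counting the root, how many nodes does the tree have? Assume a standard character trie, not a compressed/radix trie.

Insert word by word; a character creates a node only if that edge doesn't already exist:
  "443" → 3 new (4, 4, 3)
  "17000" → 5 new (1, 7, 0, 0, 0)
  "9322" → 4 new (9, 3, 2, 2)
  "43883" → prefix "4" already present; 4 new (3, 8, 8, 3)
  "91" → prefix "9" already present; 1 new (1)
  "5126" → 4 new (5, 1, 2, 6)
  "691" → 3 new (6, 9, 1)
  "13" → prefix "1" already present; 1 new (3)
  "661768" → prefix "6" already present; 5 new (6, 1, 7, 6, 8)
Total nodes = 3 + 5 + 4 + 4 + 1 + 4 + 3 + 1 + 5 = 30

30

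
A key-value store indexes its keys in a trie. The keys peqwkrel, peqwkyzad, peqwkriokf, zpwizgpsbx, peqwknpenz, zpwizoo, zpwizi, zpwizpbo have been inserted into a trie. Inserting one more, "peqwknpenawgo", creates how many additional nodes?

Walking "peqwknpenawgo" from the root, the first 9 characters ("peqwknpen") follow existing edges; "a" is the first miss.
Each of the 4 remaining characters creates one node.

4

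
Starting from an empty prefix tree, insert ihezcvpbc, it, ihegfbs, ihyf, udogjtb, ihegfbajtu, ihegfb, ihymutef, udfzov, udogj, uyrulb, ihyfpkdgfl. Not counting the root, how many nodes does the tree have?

Trace insertions, counting only characters that open a new branch:
  "ihezcvpbc" → 9 new (i, h, e, z, c, v, p, b, c)
  "it" → prefix "i" already present; 1 new (t)
  "ihegfbs" → prefix "ihe" already present; 4 new (g, f, b, s)
  "ihyf" → prefix "ih" already present; 2 new (y, f)
  "udogjtb" → 7 new (u, d, o, g, j, t, b)
  "ihegfbajtu" → prefix "ihegfb" already present; 4 new (a, j, t, u)
  "ihegfb" → prefix "ihegfb" already present; 0 new (none)
  "ihymutef" → prefix "ihy" already present; 5 new (m, u, t, e, f)
  "udfzov" → prefix "ud" already present; 4 new (f, z, o, v)
  "udogj" → prefix "udogj" already present; 0 new (none)
  "uyrulb" → prefix "u" already present; 5 new (y, r, u, l, b)
  "ihyfpkdgfl" → prefix "ihyf" already present; 6 new (p, k, d, g, f, l)
Total nodes = 9 + 1 + 4 + 2 + 7 + 4 + 0 + 5 + 4 + 0 + 5 + 6 = 47

47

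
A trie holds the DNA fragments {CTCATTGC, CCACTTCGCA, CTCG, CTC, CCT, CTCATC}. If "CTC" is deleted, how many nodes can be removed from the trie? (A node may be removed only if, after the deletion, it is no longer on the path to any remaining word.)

A node on "CTC"'s path can go only if nothing else ends at it or branches off below it.
Every node on "CTC" is still needed (e.g. by "CTCATTGC"), so nothing is freed.
Nodes removed: 0

0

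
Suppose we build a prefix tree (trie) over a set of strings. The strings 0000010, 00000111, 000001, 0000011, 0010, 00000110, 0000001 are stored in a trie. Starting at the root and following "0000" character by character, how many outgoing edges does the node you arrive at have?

1

Walk "0000" from the root, arriving at one node.
Distinct next characters after "0000": 0.
That node has 1 child edge.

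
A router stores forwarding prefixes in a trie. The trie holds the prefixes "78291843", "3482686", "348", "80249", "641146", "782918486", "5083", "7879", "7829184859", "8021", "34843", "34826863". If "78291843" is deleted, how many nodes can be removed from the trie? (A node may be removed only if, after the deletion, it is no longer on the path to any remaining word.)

After clearing the end-marker at "78291843", prune upward until reaching a node still needed by another word.
The suffix "3" (1 node) is used only by "78291843"; the node for "7829184" still has the child "8", so pruning stops there.
Nodes removed: 1

1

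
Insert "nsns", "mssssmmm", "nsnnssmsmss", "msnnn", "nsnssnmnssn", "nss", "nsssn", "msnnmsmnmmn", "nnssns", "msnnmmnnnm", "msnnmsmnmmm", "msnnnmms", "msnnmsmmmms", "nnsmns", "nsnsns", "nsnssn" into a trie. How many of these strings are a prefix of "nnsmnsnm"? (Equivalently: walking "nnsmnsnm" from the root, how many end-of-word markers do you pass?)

Walk "nnsmnsnm" from the root; an end-of-word marker is hit whenever a stored word is a prefix of "nnsmnsnm".
Prefixes of the query that are stored words: "nnsmns"
Count: 1

1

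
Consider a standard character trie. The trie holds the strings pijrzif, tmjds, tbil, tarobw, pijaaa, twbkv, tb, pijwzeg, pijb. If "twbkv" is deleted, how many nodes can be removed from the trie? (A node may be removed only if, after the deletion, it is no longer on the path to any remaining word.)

4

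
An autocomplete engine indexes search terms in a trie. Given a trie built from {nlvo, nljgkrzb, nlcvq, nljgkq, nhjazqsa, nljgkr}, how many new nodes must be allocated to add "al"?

2

No existing word starts with "a", so every character of "al" needs a new node.
2 − 0 = 2 new nodes.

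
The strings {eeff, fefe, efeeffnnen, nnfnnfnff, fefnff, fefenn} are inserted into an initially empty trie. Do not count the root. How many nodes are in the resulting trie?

31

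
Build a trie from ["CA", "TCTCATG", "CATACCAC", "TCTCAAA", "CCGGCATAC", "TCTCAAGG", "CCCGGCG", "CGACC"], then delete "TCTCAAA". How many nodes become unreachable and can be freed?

After clearing the end-marker at "TCTCAAA", prune upward until reaching a node still needed by another word.
The suffix "A" (1 node) is used only by "TCTCAAA"; the node for "TCTCAA" still has the child "G", so pruning stops there.
Nodes removed: 1

1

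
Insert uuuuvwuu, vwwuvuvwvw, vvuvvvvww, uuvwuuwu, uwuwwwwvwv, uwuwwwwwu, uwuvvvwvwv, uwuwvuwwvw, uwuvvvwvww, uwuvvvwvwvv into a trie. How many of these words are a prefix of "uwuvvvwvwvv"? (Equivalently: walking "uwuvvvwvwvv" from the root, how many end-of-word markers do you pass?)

Traverse "uwuvvvwvwvv" character by character; count nodes along the way that are marked as word ends.
Prefixes of the query that are stored words: "uwuvvvwvwv", "uwuvvvwvwvv"
Count: 2

2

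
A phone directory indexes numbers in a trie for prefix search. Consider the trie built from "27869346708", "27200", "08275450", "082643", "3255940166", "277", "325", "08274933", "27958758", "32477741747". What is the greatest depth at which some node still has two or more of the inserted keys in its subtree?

4

The deepest shared node is where two words last agree before diverging.
"08274933" and "08275450" agree on "0827" (4 characters) before diverging; nothing deeper is shared.
Longest shared-prefix length: 4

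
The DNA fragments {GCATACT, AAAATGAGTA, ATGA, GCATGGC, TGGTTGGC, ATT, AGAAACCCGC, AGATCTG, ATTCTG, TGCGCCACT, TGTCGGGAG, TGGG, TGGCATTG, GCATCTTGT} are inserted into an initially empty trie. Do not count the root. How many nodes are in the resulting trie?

73

For each word, the new-node count is its length minus the longest prefix already in the trie:
  "GCATACT" → 7 new (G, C, A, T, A, C, T)
  "AAAATGAGTA" → 10 new (A, A, A, A, T, G, A, G, T, A)
  "ATGA" → prefix "A" already present; 3 new (T, G, A)
  "GCATGGC" → prefix "GCAT" already present; 3 new (G, G, C)
  "TGGTTGGC" → 8 new (T, G, G, T, T, G, G, C)
  "ATT" → prefix "AT" already present; 1 new (T)
  "AGAAACCCGC" → prefix "A" already present; 9 new (G, A, A, A, C, C, C, G, C)
  "AGATCTG" → prefix "AGA" already present; 4 new (T, C, T, G)
  "ATTCTG" → prefix "ATT" already present; 3 new (C, T, G)
  "TGCGCCACT" → prefix "TG" already present; 7 new (C, G, C, C, A, C, T)
  "TGTCGGGAG" → prefix "TG" already present; 7 new (T, C, G, G, G, A, G)
  "TGGG" → prefix "TGG" already present; 1 new (G)
  "TGGCATTG" → prefix "TGG" already present; 5 new (C, A, T, T, G)
  "GCATCTTGT" → prefix "GCAT" already present; 5 new (C, T, T, G, T)
Total nodes = 7 + 10 + 3 + 3 + 8 + 1 + 9 + 4 + 3 + 7 + 7 + 1 + 5 + 5 = 73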